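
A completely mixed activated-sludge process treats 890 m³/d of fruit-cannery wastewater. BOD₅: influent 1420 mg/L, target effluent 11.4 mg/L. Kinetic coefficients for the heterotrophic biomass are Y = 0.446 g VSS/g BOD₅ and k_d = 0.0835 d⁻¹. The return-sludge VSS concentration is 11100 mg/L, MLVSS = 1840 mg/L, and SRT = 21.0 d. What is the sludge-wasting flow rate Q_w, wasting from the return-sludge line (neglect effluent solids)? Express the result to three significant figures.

Rearranging the biomass balance for a CMAS with decay, V = Y·Q·ΔS·θ_c / [X·(1+k_d θ_c)] = 0.446 × 890 × (1420 − 11.4) × 21.0 / [1840 × (1 + 0.0835 × 21.0)] = 1.17×10^7 / 5066 = 2318 m³.
θ_c = V·X/(Q_w·X_r) when wasting from the recycle, so Q_w = V·X/(θ_c·X_r) = 2318 × 1840 / (21.0 × 11100) = 18.29 m³/d.

Q_w ≈ 18.3 m³/d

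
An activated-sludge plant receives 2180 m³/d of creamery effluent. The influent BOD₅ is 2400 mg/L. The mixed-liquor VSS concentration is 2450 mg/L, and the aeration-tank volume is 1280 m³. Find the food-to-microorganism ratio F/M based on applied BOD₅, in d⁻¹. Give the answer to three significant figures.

F/M ≈ 1.67 d⁻¹

F/M = applied load / biomass = Q·S₀/(V·X) = 2180 × 2400 / (1280 × 2450) = 1.668 d⁻¹.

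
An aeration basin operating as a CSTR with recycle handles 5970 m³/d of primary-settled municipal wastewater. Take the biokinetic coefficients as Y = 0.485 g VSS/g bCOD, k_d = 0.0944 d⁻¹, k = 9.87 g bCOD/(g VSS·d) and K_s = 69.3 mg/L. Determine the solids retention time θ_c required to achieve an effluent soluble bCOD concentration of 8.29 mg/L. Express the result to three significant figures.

At the target effluent, Y k S/(K_s+S) = 0.485×9.87×8.29/77.59 = 0.5115 d⁻¹.
1/θ_c = 0.5115 − 0.0944 = 0.4171 d⁻¹, so θ_c = 2.398 d.

θ_c ≈ 2.40 d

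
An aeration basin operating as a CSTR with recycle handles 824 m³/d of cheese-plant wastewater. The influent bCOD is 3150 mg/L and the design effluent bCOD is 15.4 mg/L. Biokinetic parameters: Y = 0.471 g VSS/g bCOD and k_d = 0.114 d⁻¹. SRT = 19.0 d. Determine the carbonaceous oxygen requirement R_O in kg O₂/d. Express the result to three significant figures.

R_O ≈ 2040 kg O₂/d

Y_obs = Y / (1 + k_d θ_c) = 0.471 / (1 + 0.114 × 19.0) = 0.471 / 3.166 = 0.1488.
ΔS = 3150 − 15.4 = 3135 mg/L, so the substrate removal rate is 824 × 3135/1000 = 2583 kg bCOD/d.
P_X = Y_obs·Q·(S₀ − S) = 0.1488 × 2583 = 384.3 kg VSS/d.
R_O = Q·ΔS − 1.42 P_X = 2583 − 545.6 = 2037 kg O₂/d.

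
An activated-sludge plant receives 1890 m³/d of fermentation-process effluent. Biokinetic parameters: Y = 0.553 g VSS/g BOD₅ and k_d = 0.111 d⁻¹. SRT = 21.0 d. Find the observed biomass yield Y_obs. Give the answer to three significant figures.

Y_obs = Y / (1 + k_d θ_c) = 0.553 / (1 + 0.111 × 21.0) = 0.553 / 3.331 = 0.1660.

Y_obs ≈ 0.166 g VSS/g BOD₅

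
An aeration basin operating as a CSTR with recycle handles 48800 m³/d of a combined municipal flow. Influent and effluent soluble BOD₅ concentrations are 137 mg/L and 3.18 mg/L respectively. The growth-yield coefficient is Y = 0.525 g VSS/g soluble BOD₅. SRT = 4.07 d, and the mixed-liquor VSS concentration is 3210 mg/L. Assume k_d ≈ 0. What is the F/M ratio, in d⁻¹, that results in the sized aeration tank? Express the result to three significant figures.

Biomass mass balance (decay neglected): V·X = Y·Q·(S₀ − S)·θ_c, so V = 0.525 × 48800 × (137 − 3.18) × 4.07 / 3210 = 4347 m³.
F/M = Q·S₀ / (V·X) = 48800 × 137 / (4347 × 3210) = 0.4791 g soluble BOD₅·(g VSS·d)⁻¹.

F/M ≈ 0.479 d⁻¹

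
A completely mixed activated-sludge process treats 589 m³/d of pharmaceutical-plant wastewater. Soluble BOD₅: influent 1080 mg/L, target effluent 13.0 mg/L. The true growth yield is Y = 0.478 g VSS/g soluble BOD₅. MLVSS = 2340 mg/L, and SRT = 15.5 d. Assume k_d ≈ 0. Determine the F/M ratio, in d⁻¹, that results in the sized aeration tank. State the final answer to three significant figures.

F/M ≈ 0.137 d⁻¹

With k_d = 0 the design equation reduces to V = Y Q (S₀−S) θ_c / X = 0.478 × 589 × (1080 − 13.0) × 15.5 / 2340 = 1990 m³.
Food-to-microorganism ratio F/M = Q S₀ / (V X) = 589 × 1080 / (1990 × 2340) = 0.1366 d⁻¹.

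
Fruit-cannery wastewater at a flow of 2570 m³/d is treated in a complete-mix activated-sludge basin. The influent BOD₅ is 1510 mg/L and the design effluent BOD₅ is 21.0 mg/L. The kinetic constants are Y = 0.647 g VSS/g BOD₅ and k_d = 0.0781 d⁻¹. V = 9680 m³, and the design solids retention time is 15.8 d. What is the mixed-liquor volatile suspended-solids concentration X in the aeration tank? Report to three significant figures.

X ≈ 1810 mg/L

X = Y·Q·ΔS·θ_c / [V·(1 + k_d θ_c)] = 0.647 × 2570 × (1510 − 21.0) × 15.8 / [9680 × (1 + 0.0781 × 15.8)] = 1809 mg/L.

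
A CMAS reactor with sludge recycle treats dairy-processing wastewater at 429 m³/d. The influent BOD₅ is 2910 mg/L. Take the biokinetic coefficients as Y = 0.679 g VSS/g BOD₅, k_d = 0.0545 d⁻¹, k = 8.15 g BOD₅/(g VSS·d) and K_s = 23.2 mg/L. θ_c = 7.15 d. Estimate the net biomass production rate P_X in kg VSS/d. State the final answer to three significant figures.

From the Monod/SRT balance for a CMAS, S = K_s·(1+k_d θ_c)/[θ_c·(Y k − k_d) − 1] = 23.2 × (1 + 0.0545 × 7.15) / [7.15 × (0.679 × 8.15 − 0.0545) − 1] = 32.24 / 38.18 = 0.8445 mg/L.
Y_obs = Y / (1 + k_d θ_c) = 0.679 / (1 + 0.0545 × 7.15) = 0.679 / 1.390 = 0.4886.
Mass of BOD₅ removed per day: Q(S₀ − S) = 429 × 2909 g/m³ = 1248 kg/d.
P_X = Y_obs · Q(S₀ − S) = 0.4886 × 1248 = 609.8 kg VSS/d.

P_X ≈ 610 kg VSS/d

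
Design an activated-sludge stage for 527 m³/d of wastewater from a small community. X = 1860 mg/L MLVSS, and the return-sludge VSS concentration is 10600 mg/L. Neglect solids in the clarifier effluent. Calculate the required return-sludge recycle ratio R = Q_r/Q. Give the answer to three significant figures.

Solids balance on the clarifier gives (1+R)X = R·X_r, so R = X/(X_r − X) = 1860 / (10600 − 1860) = 0.2128.

R ≈ 0.213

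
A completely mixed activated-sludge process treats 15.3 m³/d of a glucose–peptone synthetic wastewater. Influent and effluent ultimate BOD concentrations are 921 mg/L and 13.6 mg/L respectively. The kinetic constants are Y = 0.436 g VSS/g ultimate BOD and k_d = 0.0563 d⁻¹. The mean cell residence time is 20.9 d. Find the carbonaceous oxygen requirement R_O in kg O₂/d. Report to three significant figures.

R_O ≈ 9.93 kg O₂/d

Observed yield with endogenous decay: Y_obs = Y / (1 + k_d·θ_c) = 0.436 / (1 + 0.0563 × 20.9) = 0.436 / 2.177 = 0.2003 g VSS/g ultimate BOD.
Mass of ultimate BOD removed per day: Q(S₀ − S) = 15.3 × 907.4 g/m³ = 13.88 kg/d.
P_X = Y_obs·Q·(S₀ − S) = 0.2003 × 13.88 = 2.781 kg VSS/d.
Carbonaceous O₂ demand = substrate oxidised − cell-mass equivalent = 13.88 − 1.42 × 2.781 = 9.934 kg O₂/d.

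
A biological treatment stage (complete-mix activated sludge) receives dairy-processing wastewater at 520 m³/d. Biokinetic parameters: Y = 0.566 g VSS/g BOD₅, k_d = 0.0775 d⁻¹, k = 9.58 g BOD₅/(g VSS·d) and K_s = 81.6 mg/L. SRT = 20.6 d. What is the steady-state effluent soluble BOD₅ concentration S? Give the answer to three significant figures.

Effluent substrate depends only on kinetics and SRT: S = K_s(1 + k_d θ_c) / [θ_c(Yk − k_d) − 1] = 81.6 × (1 + 0.0775 × 20.6) / [20.6 × (0.566 × 9.58 − 0.0775) − 1] = 211.9 / 109.1 = 1.942 mg/L.

S ≈ 1.94 mg/L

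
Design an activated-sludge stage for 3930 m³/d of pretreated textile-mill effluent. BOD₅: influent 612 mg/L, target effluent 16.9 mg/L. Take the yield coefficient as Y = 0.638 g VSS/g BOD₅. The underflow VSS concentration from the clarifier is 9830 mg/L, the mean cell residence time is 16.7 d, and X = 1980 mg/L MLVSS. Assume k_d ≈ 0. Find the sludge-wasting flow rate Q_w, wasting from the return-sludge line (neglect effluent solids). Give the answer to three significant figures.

Biomass mass balance (decay neglected): V·X = Y·Q·(S₀ − S)·θ_c, so V = 0.638 × 3930 × (612 − 16.9) × 16.7 / 1980 = 12585 m³.
θ_c = V·X/(Q_w·X_r) when wasting from the recycle, so Q_w = V·X/(θ_c·X_r) = 12585 × 1980 / (16.7 × 9830) = 151.8 m³/d.

Q_w ≈ 152 m³/d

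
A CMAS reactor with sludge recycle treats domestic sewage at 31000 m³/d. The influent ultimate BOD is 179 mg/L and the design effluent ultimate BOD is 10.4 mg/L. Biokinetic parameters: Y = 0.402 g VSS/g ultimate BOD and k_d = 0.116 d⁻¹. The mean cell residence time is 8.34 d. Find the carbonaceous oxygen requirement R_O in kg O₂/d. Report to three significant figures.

Correct the yield for decay: Y_obs = Y/(1 + k_d θ_c) = 0.402 / (1 + 0.116 × 8.34) = 0.402 / 1.967 = 0.2043.
ΔS = 179 − 10.4 = 168.6 mg/L, so the substrate removal rate is 31000 × 168.6/1000 = 5227 kg ultimate BOD/d.
P_X = Y_obs·Q·(S₀ − S) = 0.2043 × 5227 = 1068 kg VSS/d.
R_O = Q·(S₀ − S) − 1.42·P_X = 5227 − 1.42 × 1068 = 3710 kg O₂/d.

R_O ≈ 3710 kg O₂/d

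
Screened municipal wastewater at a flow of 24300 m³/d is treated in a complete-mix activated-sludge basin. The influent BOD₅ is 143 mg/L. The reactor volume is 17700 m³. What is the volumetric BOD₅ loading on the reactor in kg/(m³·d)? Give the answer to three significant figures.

L_v ≈ 0.196 kg BOD₅/(m³·d)

Volumetric loading L_v = Q·S₀ / V = 24300 × 143 g/m³ / 17700 m³ = 196.3 g/(m³·d) = 0.1963 kg BOD₅/(m³·d).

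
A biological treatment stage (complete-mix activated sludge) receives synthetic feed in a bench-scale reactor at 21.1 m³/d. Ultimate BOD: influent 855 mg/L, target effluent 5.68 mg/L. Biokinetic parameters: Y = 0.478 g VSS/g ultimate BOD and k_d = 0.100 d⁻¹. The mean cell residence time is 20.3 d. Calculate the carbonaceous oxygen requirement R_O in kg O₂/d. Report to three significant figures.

The observed yield is Y_obs = Y/(1 + k_d·θ_c) = 0.478 / (1 + 0.100 × 20.3) = 0.478 / 3.030 = 0.1578 g VSS per g ultimate BOD removed.
Q·(S₀ − S) = 21.1 × (855 − 5.68) × 10⁻³ = 17.92 kg/d removed.
Biomass synthesised: P_X = Y_obs × 17.92 = 2.827 kg VSS/d.
Carbonaceous O₂ demand = substrate oxidised − cell-mass equivalent = 17.92 − 1.42 × 2.827 = 13.91 kg O₂/d.

R_O ≈ 13.9 kg O₂/d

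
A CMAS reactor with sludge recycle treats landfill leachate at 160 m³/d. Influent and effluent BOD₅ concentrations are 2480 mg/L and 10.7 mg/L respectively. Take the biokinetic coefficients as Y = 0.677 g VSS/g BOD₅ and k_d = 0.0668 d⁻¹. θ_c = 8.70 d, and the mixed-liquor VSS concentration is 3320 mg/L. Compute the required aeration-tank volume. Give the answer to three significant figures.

From the SRT design equation V = Y Q (S₀−S) θ_c / [X (1 + k_d θ_c)] = 0.677 × 160 × (2480 − 10.7) × 8.70 / [3320 × (1 + 0.0668 × 8.70)] = 2.33×10^6 / 5249 = 443.3 m³.

V ≈ 443 m³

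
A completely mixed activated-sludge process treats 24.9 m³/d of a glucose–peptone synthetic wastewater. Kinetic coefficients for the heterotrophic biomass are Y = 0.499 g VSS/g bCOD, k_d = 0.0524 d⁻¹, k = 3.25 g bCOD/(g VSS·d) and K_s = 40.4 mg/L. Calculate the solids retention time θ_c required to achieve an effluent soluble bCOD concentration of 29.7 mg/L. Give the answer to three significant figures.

At the target effluent, Y k S/(K_s+S) = 0.499×3.25×29.7/70.10 = 0.6871 d⁻¹.
1/θ_c = 0.6871 − 0.0524 = 0.6347 d⁻¹, so θ_c = 1.576 d.

θ_c ≈ 1.58 d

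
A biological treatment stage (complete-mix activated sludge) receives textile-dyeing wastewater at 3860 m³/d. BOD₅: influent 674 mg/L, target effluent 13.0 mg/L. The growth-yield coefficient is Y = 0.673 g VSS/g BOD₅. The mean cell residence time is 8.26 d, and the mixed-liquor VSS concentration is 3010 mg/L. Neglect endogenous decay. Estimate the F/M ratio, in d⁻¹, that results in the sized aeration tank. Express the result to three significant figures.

With k_d = 0 the design equation reduces to V = Y Q (S₀−S) θ_c / X = 0.673 × 3860 × (674 − 13.0) × 8.26 / 3010 = 4712 m³.
F/M = applied load / biomass = Q·S₀/(V·X) = 3860 × 674 / (4712 × 3010) = 0.1834 d⁻¹.

F/M ≈ 0.183 d⁻¹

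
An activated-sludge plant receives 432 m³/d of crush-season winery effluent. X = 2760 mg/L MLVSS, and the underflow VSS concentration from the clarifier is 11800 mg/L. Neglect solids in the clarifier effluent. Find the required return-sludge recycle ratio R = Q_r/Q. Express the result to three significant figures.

R = Q_r/Q = X/(X_r − X) = 2760 / (11800 − 2760) = 0.3053.

R ≈ 0.305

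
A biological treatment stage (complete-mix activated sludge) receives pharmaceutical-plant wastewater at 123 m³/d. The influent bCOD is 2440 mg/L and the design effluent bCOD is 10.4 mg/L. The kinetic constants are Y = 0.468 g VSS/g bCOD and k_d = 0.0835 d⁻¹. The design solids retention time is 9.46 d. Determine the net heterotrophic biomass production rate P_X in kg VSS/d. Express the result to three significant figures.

Observed yield with endogenous decay: Y_obs = Y / (1 + k_d·θ_c) = 0.468 / (1 + 0.0835 × 9.46) = 0.468 / 1.790 = 0.2615 g VSS/g bCOD.
Mass of bCOD removed per day: Q(S₀ − S) = 123 × 2430 g/m³ = 298.8 kg/d.
Net biomass production P_X = Y_obs × Q·(S₀ − S) = 0.2615 × 298.8 = 78.14 kg VSS/d.

P_X ≈ 78.1 kg VSS/d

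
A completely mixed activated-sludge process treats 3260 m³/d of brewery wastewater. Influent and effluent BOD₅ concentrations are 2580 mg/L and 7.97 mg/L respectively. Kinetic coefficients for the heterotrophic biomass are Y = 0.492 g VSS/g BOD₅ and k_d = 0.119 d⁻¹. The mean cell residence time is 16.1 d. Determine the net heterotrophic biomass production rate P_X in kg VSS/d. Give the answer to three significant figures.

P_X ≈ 1410 kg VSS/d

Observed yield with endogenous decay: Y_obs = Y / (1 + k_d·θ_c) = 0.492 / (1 + 0.119 × 16.1) = 0.492 / 2.916 = 0.1687 g VSS/g BOD₅.
Substrate removed = Q·(S₀ − S) = 3260 m³/d × (2580 − 7.97) g/m³ = 8.38×10^6 g/d = 8385 kg/d.
Biomass produced: P_X = Y_obs·Q·ΔS = 0.1687 × 8385 ≈ 1415 kg VSS/d.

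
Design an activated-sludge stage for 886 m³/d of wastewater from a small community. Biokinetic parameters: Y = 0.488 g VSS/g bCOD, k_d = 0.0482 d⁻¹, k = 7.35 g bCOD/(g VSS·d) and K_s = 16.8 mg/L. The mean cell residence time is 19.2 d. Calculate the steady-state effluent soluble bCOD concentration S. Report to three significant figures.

From the Monod/SRT balance for a CMAS, S = K_s·(1+k_d θ_c)/[θ_c·(Y k − k_d) − 1] = 16.8 × (1 + 0.0482 × 19.2) / [19.2 × (0.488 × 7.35 − 0.0482) − 1] = 32.35 / 66.94 = 0.4832 mg/L.

S ≈ 0.483 mg/L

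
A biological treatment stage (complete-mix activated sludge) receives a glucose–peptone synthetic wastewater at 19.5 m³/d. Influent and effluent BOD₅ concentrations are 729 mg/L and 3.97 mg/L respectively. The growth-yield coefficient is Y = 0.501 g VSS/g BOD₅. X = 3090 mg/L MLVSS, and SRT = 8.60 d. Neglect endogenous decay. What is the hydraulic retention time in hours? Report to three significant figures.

τ ≈ 24.3 h

V·X = Y·Q·ΔS·θ_c gives V = 0.501 × 19.5 × (729 − 3.97) × 8.60 / 3090 = 19.71 m³.
HRT = V/Q = 19.71 m³ / 19.5 m³·d⁻¹ = 1.011 d × 24 = 24.26 h.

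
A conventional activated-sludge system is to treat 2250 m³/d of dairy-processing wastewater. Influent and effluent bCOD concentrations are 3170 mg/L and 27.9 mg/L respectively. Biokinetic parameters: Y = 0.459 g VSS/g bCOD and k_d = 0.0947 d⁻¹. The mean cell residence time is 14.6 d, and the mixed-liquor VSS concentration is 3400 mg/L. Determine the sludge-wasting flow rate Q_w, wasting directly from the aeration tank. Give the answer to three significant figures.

Q_w ≈ 401 m³/d

Steady-state biomass mass balance: V·X·(1 + k_d·θ_c) = Y·Q·(S₀ − S)·θ_c, so V = 0.459 × 2250 × (3170 − 27.9) × 14.6 / [3400 × (1 + 0.0947 × 14.6)] = 4.74×10^7 / 8101 = 5848 m³.
Wasting from the aeration tank: Q_w = V / θ_c = 5848 / 14.6 = 400.6 m³/d.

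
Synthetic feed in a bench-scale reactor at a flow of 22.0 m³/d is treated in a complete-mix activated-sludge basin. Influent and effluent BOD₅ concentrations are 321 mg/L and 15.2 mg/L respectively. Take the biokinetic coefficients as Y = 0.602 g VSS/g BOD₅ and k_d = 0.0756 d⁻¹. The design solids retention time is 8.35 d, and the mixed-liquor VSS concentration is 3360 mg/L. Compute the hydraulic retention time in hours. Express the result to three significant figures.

Steady-state biomass mass balance: V·X·(1 + k_d·θ_c) = Y·Q·(S₀ − S)·θ_c, so V = 0.602 × 22.0 × (321 − 15.2) × 8.35 / [3360 × (1 + 0.0756 × 8.35)] = 3.38×10^4 / 5481 = 6.170 m³.
τ = V/Q = 6.170/22.0 = 0.2805 d, or 6.731 h.

τ ≈ 6.73 h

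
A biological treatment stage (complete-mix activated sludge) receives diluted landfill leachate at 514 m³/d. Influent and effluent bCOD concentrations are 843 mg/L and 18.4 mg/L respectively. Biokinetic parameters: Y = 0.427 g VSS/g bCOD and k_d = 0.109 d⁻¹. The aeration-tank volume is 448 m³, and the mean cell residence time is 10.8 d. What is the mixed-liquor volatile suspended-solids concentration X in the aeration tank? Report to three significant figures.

X ≈ 2000 mg/L

From V·X·(1 + k_d·θ_c) = Y·Q·(S₀ − S)·θ_c: X = 0.427 × 514 × (843 − 18.4) × 10.8 / [448 × (1 + 0.109 × 10.8)] = 2004 mg/L.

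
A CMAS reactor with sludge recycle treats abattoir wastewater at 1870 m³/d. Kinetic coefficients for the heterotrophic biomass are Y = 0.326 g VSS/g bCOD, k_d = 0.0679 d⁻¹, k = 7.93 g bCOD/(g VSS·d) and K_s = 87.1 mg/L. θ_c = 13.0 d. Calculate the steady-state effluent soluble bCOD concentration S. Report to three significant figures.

S ≈ 5.17 mg/L

For a completely mixed reactor with recycle the Lawrence–McCarty relation gives S = K_s·(1 + k_d·θ_c) / [θ_c·(Y·k − k_d) − 1] = 87.1 × (1 + 0.0679 × 13.0) / [13.0 × (0.326 × 7.93 − 0.0679) − 1] = 164.0 / 31.72 = 5.169 mg/L.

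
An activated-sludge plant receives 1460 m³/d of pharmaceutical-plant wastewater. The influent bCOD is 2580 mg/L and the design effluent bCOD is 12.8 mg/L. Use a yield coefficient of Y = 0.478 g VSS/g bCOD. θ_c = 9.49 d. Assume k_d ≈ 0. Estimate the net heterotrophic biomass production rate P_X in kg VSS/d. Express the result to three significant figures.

No decay correction is needed, so Y_obs = Y = 0.478.
Q·(S₀ − S) = 1460 × (2580 − 12.8) × 10⁻³ = 3748 kg/d removed.
Net biomass production P_X = Y_obs × Q·(S₀ − S) = 0.4780 × 3748 = 1792 kg VSS/d.

P_X ≈ 1790 kg VSS/d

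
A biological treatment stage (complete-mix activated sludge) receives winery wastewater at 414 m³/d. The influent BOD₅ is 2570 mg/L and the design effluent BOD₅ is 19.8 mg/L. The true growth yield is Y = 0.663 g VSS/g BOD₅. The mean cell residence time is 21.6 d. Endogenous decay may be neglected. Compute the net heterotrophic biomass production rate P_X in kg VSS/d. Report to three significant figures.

With endogenous decay neglected, the observed yield equals the true yield: Y_obs = Y = 0.663 g VSS/g BOD₅.
Substrate removed = Q·(S₀ − S) = 414 m³/d × (2570 − 19.8) g/m³ = 1.06×10^6 g/d = 1056 kg/d.
So the net sludge growth is P_X = 0.6630 × 1056 = 700.0 kg VSS/d.

P_X ≈ 700 kg VSS/d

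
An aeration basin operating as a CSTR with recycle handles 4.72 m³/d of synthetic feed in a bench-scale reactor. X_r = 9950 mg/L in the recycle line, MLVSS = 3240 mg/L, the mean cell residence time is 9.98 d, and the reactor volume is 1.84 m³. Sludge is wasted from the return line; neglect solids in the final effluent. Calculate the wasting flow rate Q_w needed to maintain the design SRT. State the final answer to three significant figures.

Q_w ≈ 0.0600 m³/d

Wasting from the return line (neglecting effluent solids): Q_w = V·X / (θ_c·X_r) = 1.840 × 3240 / (9.98 × 9950) = 0.06004 m³/d.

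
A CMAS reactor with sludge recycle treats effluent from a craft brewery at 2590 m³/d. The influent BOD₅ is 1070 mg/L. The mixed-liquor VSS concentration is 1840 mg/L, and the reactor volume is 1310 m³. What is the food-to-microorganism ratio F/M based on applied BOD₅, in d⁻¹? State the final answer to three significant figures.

F/M ≈ 1.15 d⁻¹

F/M = Q·S₀ / (V·X) = 2590 × 1070 / (1310 × 1840) = 1.150 g BOD₅·(g VSS·d)⁻¹.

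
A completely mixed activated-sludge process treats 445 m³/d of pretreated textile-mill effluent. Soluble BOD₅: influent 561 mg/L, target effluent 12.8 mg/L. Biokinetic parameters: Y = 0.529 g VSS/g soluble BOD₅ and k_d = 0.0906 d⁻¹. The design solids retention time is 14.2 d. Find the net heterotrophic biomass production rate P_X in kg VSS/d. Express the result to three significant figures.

The observed yield is Y_obs = Y/(1 + k_d·θ_c) = 0.529 / (1 + 0.0906 × 14.2) = 0.529 / 2.287 = 0.2314 g VSS per g soluble BOD₅ removed.
Mass of soluble BOD₅ removed per day: Q(S₀ − S) = 445 × 548.2 g/m³ = 243.9 kg/d.
Biomass produced: P_X = Y_obs·Q·ΔS = 0.2314 × 243.9 ≈ 56.44 kg VSS/d.

P_X ≈ 56.4 kg VSS/d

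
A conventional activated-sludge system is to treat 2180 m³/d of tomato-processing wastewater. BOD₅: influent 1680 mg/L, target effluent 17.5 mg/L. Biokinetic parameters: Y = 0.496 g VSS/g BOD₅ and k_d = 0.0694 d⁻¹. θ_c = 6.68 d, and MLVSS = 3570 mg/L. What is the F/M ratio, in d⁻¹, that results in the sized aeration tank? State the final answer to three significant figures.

F/M ≈ 0.446 d⁻¹

Steady-state biomass mass balance: V·X·(1 + k_d·θ_c) = Y·Q·(S₀ − S)·θ_c, so V = 0.496 × 2180 × (1680 − 17.5) × 6.68 / [3570 × (1 + 0.0694 × 6.68)] = 1.2×10^7 / 5225 = 2298 m³.
Food-to-microorganism ratio F/M = Q S₀ / (V X) = 2180 × 1680 / (2298 × 3570) = 0.4464 d⁻¹.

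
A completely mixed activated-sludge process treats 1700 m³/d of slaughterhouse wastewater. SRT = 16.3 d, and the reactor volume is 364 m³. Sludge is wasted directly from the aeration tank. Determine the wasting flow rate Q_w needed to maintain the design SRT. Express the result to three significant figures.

Q_w ≈ 22.3 m³/d

Wasting from the aeration tank: Q_w = V / θ_c = 364.0 / 16.3 = 22.33 m³/d.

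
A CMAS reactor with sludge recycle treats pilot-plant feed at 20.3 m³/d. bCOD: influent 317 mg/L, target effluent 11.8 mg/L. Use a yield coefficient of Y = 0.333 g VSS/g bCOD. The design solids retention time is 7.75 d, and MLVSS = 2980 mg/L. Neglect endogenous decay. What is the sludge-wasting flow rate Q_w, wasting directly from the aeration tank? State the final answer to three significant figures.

With k_d = 0 the design equation reduces to V = Y Q (S₀−S) θ_c / X = 0.333 × 20.3 × (317 − 11.8) × 7.75 / 2980 = 5.366 m³.
With mixed-liquor wasting, θ_c = V/Q_w, so Q_w = V/θ_c = 5.366/7.75 = 0.6923 m³/d.

Q_w ≈ 0.692 m³/d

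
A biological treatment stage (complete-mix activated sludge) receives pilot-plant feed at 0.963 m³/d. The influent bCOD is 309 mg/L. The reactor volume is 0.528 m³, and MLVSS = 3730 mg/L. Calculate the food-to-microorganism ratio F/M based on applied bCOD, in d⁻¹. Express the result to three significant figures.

F/M = Q·S₀ / (V·X) = 0.963 × 309 / (0.5280 × 3730) = 0.1511 g bCOD·(g VSS·d)⁻¹.

F/M ≈ 0.151 d⁻¹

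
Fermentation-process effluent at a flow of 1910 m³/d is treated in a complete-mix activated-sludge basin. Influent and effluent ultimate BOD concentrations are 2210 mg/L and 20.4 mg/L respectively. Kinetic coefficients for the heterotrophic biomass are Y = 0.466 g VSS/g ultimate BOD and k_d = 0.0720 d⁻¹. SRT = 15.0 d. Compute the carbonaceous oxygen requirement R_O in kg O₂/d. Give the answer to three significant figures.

R_O ≈ 2850 kg O₂/d

Correct the yield for decay: Y_obs = Y/(1 + k_d θ_c) = 0.466 / (1 + 0.0720 × 15.0) = 0.466 / 2.080 = 0.2240.
ΔS = 2210 − 20.4 = 2190 mg/L, so the substrate removal rate is 1910 × 2190/1000 = 4182 kg ultimate BOD/d.
Biomass synthesised: P_X = Y_obs × 4182 = 937.0 kg VSS/d.
R_O = Q·ΔS − 1.42 P_X = 4182 − 1330 = 2852 kg O₂/d.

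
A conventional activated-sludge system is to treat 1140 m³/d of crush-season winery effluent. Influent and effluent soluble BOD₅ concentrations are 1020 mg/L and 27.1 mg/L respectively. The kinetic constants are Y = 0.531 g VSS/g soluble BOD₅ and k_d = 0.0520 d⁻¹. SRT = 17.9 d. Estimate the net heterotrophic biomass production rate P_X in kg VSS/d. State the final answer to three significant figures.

P_X ≈ 311 kg VSS/d

Y_obs = Y / (1 + k_d θ_c) = 0.531 / (1 + 0.0520 × 17.9) = 0.531 / 1.931 = 0.2750.
Q·(S₀ − S) = 1140 × (1020 − 27.1) × 10⁻³ = 1132 kg/d removed.
So the net sludge growth is P_X = 0.2750 × 1132 = 311.3 kg VSS/d.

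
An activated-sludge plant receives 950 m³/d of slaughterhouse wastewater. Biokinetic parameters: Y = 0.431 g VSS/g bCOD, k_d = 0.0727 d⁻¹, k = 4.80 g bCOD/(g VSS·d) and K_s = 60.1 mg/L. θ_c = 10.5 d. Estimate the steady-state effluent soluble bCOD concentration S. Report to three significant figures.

For a completely mixed reactor with recycle the Lawrence–McCarty relation gives S = K_s·(1 + k_d·θ_c) / [θ_c·(Y·k − k_d) − 1] = 60.1 × (1 + 0.0727 × 10.5) / [10.5 × (0.431 × 4.80 − 0.0727) − 1] = 106.0 / 19.96 = 5.310 mg/L.

S ≈ 5.31 mg/L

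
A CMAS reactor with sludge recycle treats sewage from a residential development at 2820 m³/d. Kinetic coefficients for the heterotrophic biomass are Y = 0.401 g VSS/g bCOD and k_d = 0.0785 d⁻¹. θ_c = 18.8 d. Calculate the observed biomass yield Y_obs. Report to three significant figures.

Observed yield with endogenous decay: Y_obs = Y / (1 + k_d·θ_c) = 0.401 / (1 + 0.0785 × 18.8) = 0.401 / 2.476 = 0.1620 g VSS/g bCOD.

Y_obs ≈ 0.162 g VSS/g bCOD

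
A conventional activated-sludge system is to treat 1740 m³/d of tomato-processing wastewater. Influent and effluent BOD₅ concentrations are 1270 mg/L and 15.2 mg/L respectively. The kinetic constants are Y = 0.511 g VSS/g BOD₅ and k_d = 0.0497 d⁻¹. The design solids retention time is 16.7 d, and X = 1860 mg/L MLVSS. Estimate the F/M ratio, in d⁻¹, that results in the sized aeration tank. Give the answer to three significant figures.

Rearranging the biomass balance for a CMAS with decay, V = Y·Q·ΔS·θ_c / [X·(1+k_d θ_c)] = 0.511 × 1740 × (1270 − 15.2) × 16.7 / [1860 × (1 + 0.0497 × 16.7)] = 1.86×10^7 / 3404 = 5474 m³.
Food-to-microorganism ratio F/M = Q S₀ / (V X) = 1740 × 1270 / (5474 × 1860) = 0.2170 d⁻¹.

F/M ≈ 0.217 d⁻¹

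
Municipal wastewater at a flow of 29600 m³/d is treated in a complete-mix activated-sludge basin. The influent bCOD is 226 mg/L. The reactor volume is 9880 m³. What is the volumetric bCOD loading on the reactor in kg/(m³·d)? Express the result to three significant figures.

L_v ≈ 0.677 kg bCOD/(m³·d)

Applied bCOD load per unit volume = Q·S₀/V = (29600 × 226/1000)/9880 = 0.6771 kg bCOD·m⁻³·d⁻¹.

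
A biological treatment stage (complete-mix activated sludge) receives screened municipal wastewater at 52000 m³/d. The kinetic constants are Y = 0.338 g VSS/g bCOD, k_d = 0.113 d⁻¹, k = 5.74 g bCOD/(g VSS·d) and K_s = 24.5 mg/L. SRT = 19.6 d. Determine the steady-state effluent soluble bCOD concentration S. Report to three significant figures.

For a completely mixed reactor with recycle the Lawrence–McCarty relation gives S = K_s·(1 + k_d·θ_c) / [θ_c·(Y·k − k_d) − 1] = 24.5 × (1 + 0.113 × 19.6) / [19.6 × (0.338 × 5.74 − 0.113) − 1] = 78.76 / 34.81 = 2.263 mg/L.

S ≈ 2.26 mg/L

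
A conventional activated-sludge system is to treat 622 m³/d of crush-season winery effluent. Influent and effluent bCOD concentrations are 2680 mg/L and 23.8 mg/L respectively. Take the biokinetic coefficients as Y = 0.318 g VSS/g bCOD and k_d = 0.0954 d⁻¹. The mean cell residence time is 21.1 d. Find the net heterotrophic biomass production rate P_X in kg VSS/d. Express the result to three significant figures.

Correct the yield for decay: Y_obs = Y/(1 + k_d θ_c) = 0.318 / (1 + 0.0954 × 21.1) = 0.318 / 3.013 = 0.1055.
Mass of bCOD removed per day: Q(S₀ − S) = 622 × 2656 g/m³ = 1652 kg/d.
P_X = Y_obs · Q(S₀ − S) = 0.1055 × 1652 = 174.4 kg VSS/d.

P_X ≈ 174 kg VSS/d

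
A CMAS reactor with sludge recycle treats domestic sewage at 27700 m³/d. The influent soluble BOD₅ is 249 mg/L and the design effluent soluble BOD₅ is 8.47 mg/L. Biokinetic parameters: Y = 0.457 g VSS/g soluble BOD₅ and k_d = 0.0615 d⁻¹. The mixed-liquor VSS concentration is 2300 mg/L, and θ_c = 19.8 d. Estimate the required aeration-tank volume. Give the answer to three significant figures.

V ≈ 11800 m³

Rearranging the biomass balance for a CMAS with decay, V = Y·Q·ΔS·θ_c / [X·(1+k_d θ_c)] = 0.457 × 27700 × (249 − 8.47) × 19.8 / [2300 × (1 + 0.0615 × 19.8)] = 6.03×10^7 / 5101 = 11820 m³.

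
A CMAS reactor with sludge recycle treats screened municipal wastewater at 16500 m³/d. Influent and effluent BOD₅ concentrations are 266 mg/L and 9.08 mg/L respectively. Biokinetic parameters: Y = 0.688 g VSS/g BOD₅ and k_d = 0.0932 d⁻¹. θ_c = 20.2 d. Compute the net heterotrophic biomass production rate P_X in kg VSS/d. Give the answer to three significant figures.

Y_obs = Y / (1 + k_d θ_c) = 0.688 / (1 + 0.0932 × 20.2) = 0.688 / 2.883 = 0.2387.
ΔS = 266 − 9.08 = 256.9 mg/L, so the substrate removal rate is 16500 × 256.9/1000 = 4239 kg BOD₅/d.
Biomass produced: P_X = Y_obs·Q·ΔS = 0.2387 × 4239 ≈ 1012 kg VSS/d.

P_X ≈ 1010 kg VSS/d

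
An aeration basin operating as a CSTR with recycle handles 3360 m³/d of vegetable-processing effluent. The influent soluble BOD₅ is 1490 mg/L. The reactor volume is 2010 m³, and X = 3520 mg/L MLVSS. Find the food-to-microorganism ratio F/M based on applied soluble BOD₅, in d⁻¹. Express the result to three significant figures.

Food-to-microorganism ratio F/M = Q S₀ / (V X) = 3360 × 1490 / (2010 × 3520) = 0.7076 d⁻¹.

F/M ≈ 0.708 d⁻¹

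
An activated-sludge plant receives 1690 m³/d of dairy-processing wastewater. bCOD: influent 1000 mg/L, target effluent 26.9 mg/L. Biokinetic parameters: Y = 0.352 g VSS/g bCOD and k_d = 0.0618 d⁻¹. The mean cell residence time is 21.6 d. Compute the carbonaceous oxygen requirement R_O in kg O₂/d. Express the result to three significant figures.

R_O ≈ 1290 kg O₂/d

Correct the yield for decay: Y_obs = Y/(1 + k_d θ_c) = 0.352 / (1 + 0.0618 × 21.6) = 0.352 / 2.335 = 0.1508.
ΔS = 1000 − 26.9 = 973.1 mg/L, so the substrate removal rate is 1690 × 973.1/1000 = 1645 kg bCOD/d.
P_X = Y_obs·Q·(S₀ − S) = 0.1508 × 1645 = 247.9 kg VSS/d.
R_O = Q·ΔS − 1.42 P_X = 1645 − 352.1 = 1292 kg O₂/d.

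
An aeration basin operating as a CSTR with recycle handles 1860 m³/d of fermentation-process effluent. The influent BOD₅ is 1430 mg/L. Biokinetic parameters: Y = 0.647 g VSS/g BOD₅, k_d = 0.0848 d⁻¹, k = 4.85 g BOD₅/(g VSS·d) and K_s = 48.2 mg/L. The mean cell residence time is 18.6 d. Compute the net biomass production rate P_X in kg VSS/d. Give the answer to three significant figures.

P_X ≈ 667 kg VSS/d

Effluent substrate depends only on kinetics and SRT: S = K_s(1 + k_d θ_c) / [θ_c(Yk − k_d) − 1] = 48.2 × (1 + 0.0848 × 18.6) / [18.6 × (0.647 × 4.85 − 0.0848) − 1] = 124.2 / 55.79 = 2.227 mg/L.
Observed yield with endogenous decay: Y_obs = Y / (1 + k_d·θ_c) = 0.647 / (1 + 0.0848 × 18.6) = 0.647 / 2.577 = 0.2510 g VSS/g BOD₅.
Substrate removed = Q·(S₀ − S) = 1860 m³/d × (1430 − 2.23) g/m³ = 2.66×10^6 g/d = 2656 kg/d.
Net biomass production P_X = Y_obs × Q·(S₀ − S) = 0.2510 × 2656 = 666.7 kg VSS/d.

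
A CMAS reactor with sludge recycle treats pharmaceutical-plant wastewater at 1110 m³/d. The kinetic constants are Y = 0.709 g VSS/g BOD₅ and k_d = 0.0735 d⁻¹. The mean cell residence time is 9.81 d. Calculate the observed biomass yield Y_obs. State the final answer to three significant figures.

Correct the yield for decay: Y_obs = Y/(1 + k_d θ_c) = 0.709 / (1 + 0.0735 × 9.81) = 0.709 / 1.721 = 0.4120.

Y_obs ≈ 0.412 g VSS/g BOD₅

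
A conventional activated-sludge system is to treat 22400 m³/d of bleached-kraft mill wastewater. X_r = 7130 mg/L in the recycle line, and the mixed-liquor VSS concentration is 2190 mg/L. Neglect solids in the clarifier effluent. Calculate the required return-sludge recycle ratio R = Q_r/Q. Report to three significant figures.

R ≈ 0.443

Mass balance around the secondary clarifier (neglecting effluent solids): R = X / (X_r − X) = 2190 / (7130 − 2190) = 0.4433.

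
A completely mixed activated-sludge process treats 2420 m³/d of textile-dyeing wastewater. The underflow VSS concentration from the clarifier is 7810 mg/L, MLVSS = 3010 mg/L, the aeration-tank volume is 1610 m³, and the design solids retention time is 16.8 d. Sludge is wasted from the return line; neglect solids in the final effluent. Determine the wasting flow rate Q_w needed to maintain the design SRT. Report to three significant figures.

Q_w ≈ 36.9 m³/d

Wasting from the return line (neglecting effluent solids): Q_w = V·X / (θ_c·X_r) = 1610 × 3010 / (16.8 × 7810) = 36.93 m³/d.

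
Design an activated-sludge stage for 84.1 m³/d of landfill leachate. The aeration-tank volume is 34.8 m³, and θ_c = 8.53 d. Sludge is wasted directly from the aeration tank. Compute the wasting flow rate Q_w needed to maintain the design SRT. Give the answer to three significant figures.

Q_w ≈ 4.08 m³/d

Wasting from the aeration tank: Q_w = V / θ_c = 34.80 / 8.53 = 4.080 m³/d.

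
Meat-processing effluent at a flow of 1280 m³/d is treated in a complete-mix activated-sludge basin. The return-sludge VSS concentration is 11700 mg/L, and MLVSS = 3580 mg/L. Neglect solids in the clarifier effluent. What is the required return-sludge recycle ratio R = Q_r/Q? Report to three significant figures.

R ≈ 0.441

Mass balance around the secondary clarifier (neglecting effluent solids): R = X / (X_r − X) = 3580 / (11700 − 3580) = 0.4409.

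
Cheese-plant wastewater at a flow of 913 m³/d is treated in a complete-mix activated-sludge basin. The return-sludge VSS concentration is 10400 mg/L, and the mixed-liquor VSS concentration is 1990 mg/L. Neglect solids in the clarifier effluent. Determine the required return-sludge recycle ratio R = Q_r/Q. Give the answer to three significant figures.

R ≈ 0.237

Mass balance around the secondary clarifier (neglecting effluent solids): R = X / (X_r − X) = 1990 / (10400 − 1990) = 0.2366.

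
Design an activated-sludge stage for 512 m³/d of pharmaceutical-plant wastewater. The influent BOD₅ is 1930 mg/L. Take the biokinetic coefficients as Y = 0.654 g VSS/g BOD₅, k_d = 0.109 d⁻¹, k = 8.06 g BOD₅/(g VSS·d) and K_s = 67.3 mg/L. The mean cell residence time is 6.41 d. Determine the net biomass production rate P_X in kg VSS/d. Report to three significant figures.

P_X ≈ 380 kg VSS/d

Effluent substrate depends only on kinetics and SRT: S = K_s(1 + k_d θ_c) / [θ_c(Yk − k_d) − 1] = 67.3 × (1 + 0.109 × 6.41) / [6.41 × (0.654 × 8.06 − 0.109) − 1] = 114.3 / 32.09 = 3.563 mg/L.
The observed yield is Y_obs = Y/(1 + k_d·θ_c) = 0.654 / (1 + 0.109 × 6.41) = 0.654 / 1.699 = 0.3850 g VSS per g BOD₅ removed.
Substrate removed = Q·(S₀ − S) = 512 m³/d × (1930 − 3.56) g/m³ = 9.86×10^5 g/d = 986.3 kg/d.
So the net sludge growth is P_X = 0.3850 × 986.3 = 379.7 kg VSS/d.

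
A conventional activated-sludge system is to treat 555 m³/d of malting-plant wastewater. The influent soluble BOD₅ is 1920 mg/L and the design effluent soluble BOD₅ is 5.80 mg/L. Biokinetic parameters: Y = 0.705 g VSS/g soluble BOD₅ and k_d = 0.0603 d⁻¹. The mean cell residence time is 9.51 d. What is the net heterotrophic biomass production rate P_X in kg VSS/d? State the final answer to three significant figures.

P_X ≈ 476 kg VSS/d

Correct the yield for decay: Y_obs = Y/(1 + k_d θ_c) = 0.705 / (1 + 0.0603 × 9.51) = 0.705 / 1.573 = 0.4481.
Q·(S₀ − S) = 555 × (1920 − 5.80) × 10⁻³ = 1062 kg/d removed.
So the net sludge growth is P_X = 0.4481 × 1062 = 476.0 kg VSS/d.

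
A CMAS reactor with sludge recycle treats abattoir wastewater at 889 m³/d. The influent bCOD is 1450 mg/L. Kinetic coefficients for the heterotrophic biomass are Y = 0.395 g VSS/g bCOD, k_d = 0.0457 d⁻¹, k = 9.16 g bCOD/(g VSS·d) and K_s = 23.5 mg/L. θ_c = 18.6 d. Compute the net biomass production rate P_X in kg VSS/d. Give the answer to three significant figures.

From the Monod/SRT balance for a CMAS, S = K_s·(1+k_d θ_c)/[θ_c·(Y k − k_d) − 1] = 23.5 × (1 + 0.0457 × 18.6) / [18.6 × (0.395 × 9.16 − 0.0457) − 1] = 43.48 / 65.45 = 0.6643 mg/L.
The observed yield is Y_obs = Y/(1 + k_d·θ_c) = 0.395 / (1 + 0.0457 × 18.6) = 0.395 / 1.850 = 0.2135 g VSS per g bCOD removed.
Mass of bCOD removed per day: Q(S₀ − S) = 889 × 1449 g/m³ = 1288 kg/d.
Net biomass production P_X = Y_obs × Q·(S₀ − S) = 0.2135 × 1288 = 275.1 kg VSS/d.

P_X ≈ 275 kg VSS/d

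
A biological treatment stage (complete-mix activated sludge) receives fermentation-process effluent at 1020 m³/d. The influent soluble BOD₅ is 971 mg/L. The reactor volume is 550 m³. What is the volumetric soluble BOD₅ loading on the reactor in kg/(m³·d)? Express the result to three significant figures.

Volumetric loading L_v = Q·S₀ / V = 1020 × 971 g/m³ / 550.0 m³ = 1801 g/(m³·d) = 1.801 kg soluble BOD₅/(m³·d).

L_v ≈ 1.80 kg soluble BOD₅/(m³·d)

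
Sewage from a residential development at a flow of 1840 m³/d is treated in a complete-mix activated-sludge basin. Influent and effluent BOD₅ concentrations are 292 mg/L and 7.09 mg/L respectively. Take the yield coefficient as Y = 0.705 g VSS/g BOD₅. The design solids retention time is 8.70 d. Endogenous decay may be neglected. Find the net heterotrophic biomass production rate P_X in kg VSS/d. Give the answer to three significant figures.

No decay correction is needed, so Y_obs = Y = 0.705.
Substrate removed = Q·(S₀ − S) = 1840 m³/d × (292 − 7.09) g/m³ = 5.24×10^5 g/d = 524.2 kg/d.
P_X = Y_obs · Q(S₀ − S) = 0.7050 × 524.2 = 369.6 kg VSS/d.

P_X ≈ 370 kg VSS/d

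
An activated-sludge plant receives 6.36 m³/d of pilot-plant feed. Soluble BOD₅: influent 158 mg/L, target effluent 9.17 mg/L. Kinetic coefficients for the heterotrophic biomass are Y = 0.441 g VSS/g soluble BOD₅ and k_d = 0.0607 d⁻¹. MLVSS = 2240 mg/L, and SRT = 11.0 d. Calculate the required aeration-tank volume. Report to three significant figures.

V ≈ 1.23 m³

From the SRT design equation V = Y Q (S₀−S) θ_c / [X (1 + k_d θ_c)] = 0.441 × 6.36 × (158 − 9.17) × 11.0 / [2240 × (1 + 0.0607 × 11.0)] = 4.59×10^3 / 3736 = 1.229 m³.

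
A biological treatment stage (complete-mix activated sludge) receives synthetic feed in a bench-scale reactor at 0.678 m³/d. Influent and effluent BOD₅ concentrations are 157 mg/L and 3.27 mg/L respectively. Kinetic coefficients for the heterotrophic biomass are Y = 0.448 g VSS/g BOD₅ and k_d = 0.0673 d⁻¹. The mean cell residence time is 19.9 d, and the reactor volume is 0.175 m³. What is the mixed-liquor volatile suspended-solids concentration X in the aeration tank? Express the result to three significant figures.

X ≈ 2270 mg/L

Solving the biomass balance for X: X = Y Q (S₀−S) θ_c / [V (1+k_d θ_c)] = 0.448 × 0.678 × (157 − 3.27) × 19.9 / [0.175 × (1 + 0.0673 × 19.9)] = 2270 mg/L.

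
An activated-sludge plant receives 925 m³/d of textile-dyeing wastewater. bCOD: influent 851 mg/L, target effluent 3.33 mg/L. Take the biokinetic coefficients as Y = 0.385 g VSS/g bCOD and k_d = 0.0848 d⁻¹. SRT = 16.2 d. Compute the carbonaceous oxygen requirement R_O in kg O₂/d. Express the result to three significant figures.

R_O ≈ 604 kg O₂/d

Observed yield with endogenous decay: Y_obs = Y / (1 + k_d·θ_c) = 0.385 / (1 + 0.0848 × 16.2) = 0.385 / 2.374 = 0.1622 g VSS/g bCOD.
ΔS = 851 − 3.33 = 847.7 mg/L, so the substrate removal rate is 925 × 847.7/1000 = 784.1 kg bCOD/d.
Net sludge production P_X = 0.1622 × 784.1 = 127.2 kg VSS/d.
R_O = Q·ΔS − 1.42 P_X = 784.1 − 180.6 = 603.5 kg O₂/d.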